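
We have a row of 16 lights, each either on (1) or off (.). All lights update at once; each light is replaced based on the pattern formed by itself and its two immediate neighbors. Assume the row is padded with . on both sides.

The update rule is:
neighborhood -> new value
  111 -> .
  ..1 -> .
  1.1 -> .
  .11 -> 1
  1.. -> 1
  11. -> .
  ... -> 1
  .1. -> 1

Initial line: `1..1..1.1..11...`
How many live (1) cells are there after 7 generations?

11

11.11.1.11.1.111
1..1..1.1..1.1..
11.11.1.11.1.111  (repeats generation 1; period 2)
generation 7: 11.11.1.11.1.111
count of 1: 11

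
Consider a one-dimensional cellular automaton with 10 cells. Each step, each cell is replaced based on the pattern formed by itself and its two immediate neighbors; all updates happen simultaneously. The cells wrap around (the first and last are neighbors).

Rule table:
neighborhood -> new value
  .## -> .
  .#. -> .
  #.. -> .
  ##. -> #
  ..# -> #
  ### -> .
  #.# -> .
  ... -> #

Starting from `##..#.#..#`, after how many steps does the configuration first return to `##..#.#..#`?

step 1: .#.#....#.
step 2: #....###..
step 3: ..###..#.#
step 4: .#..#.#...
step 5: #..#....##
step 6: #.#..###..
step 7: ....#..#.#
step 8: .###..#...
step 9: #..#.#..##
step 10: #.#....#..
step 11: ....###..#
step 12: .###..#.#.
step 13: #..#.#....
step 14: ..#....###
step 15: .#..###..#
step 16: ...#..#.#.
step 17: ###..#....
step 18: ..#.#..###
step 19: .#....#..#
step 20: ...###..#.
step 21: ###..#.#..
step 22: ..#.#....#
step 23: .#....###.
step 24: #..###..#.
step 25: ..#..#.#..
step 26: ##..#....#
step 27: .#.#..###.
step 28: #....#..#.
step 29: ..###..#..
step 30: ##..#.#..#

30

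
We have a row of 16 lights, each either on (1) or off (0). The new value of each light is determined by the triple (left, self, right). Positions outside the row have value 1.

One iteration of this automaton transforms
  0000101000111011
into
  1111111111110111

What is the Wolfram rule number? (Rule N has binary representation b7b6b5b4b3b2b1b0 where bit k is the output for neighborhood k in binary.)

position 11: 111 → 1  (bit 7 = 1)
position 12: 110 → 0  (bit 6 = 0)
position 5: 101 → 1  (bit 5 = 1)
position 0: 100 → 1  (bit 4 = 1)
position 10: 011 → 1  (bit 3 = 1)
position 4: 010 → 1  (bit 2 = 1)
position 3: 001 → 1  (bit 1 = 1)
position 1: 000 → 1  (bit 0 = 1)
bits b7..b0 = 10111111 = 191

191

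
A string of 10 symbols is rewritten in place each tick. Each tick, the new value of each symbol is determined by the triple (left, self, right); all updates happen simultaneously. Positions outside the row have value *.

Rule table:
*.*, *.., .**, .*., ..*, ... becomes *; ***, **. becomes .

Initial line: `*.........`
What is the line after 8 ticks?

tick 1: .*********
tick 2: **........
tick 3: ..********
tick 4: ***.......
tick 5: ...*******
tick 6: ****......
tick 7: ....******
tick 8: *****.....

*****.....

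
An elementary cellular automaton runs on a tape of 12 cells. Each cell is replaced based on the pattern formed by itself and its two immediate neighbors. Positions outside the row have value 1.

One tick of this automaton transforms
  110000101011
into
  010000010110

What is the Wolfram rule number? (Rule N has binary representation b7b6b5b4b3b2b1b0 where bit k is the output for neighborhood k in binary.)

104

position 0: 111 → 0  (bit 7 = 0)
position 1: 110 → 1  (bit 6 = 1)
position 7: 101 → 1  (bit 5 = 1)
position 2: 100 → 0  (bit 4 = 0)
position 10: 011 → 1  (bit 3 = 1)
position 6: 010 → 0  (bit 2 = 0)
position 5: 001 → 0  (bit 1 = 0)
position 3: 000 → 0  (bit 0 = 0)
bits b7..b0 = 01101000 = 104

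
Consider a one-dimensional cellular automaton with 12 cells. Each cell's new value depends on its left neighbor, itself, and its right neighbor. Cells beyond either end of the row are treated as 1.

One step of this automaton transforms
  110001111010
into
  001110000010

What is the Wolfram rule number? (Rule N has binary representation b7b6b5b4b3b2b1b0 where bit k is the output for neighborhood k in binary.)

position 0: 111 → 0  (bit 7 = 0)
position 1: 110 → 0  (bit 6 = 0)
position 9: 101 → 0  (bit 5 = 0)
position 2: 100 → 1  (bit 4 = 1)
position 5: 011 → 0  (bit 3 = 0)
position 10: 010 → 1  (bit 2 = 1)
position 4: 001 → 1  (bit 1 = 1)
position 3: 000 → 1  (bit 0 = 1)
bits b7..b0 = 00010111 = 23

23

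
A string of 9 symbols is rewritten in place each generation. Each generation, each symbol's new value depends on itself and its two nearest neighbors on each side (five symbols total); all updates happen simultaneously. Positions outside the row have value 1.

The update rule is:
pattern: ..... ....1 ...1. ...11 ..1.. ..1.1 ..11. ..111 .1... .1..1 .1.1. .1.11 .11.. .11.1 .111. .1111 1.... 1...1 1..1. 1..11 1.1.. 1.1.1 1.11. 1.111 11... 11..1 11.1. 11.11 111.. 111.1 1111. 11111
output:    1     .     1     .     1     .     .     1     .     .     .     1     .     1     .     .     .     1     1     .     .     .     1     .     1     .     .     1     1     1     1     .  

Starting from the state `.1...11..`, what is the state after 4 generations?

generation 1: ...1.....
generation 2: 1111..1..
generation 3: ..11.11..
generation 4: ...111...

...111...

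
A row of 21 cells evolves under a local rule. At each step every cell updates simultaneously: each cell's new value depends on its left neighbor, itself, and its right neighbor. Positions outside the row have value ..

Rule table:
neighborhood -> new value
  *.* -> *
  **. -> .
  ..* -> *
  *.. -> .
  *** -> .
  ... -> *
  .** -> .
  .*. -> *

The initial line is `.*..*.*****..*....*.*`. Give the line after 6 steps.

**.***......**.******
..*....*****..*......
***.***......**.*****
...*....*****..*.....
****.***......**.****
....*....*****..*....

....*....*****..*....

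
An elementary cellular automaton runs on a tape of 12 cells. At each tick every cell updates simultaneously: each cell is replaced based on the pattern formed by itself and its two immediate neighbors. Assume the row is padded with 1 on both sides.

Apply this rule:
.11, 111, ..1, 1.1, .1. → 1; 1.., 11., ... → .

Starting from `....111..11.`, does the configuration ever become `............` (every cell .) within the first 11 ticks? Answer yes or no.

...111..11.1
..111..11.11
.111..11.111
111..11.1111
11..11.11111
1..11.111111
..11.1111111
.11.11111111
11.111111111
1.1111111111
.11111111111
tick 11 is .11111111111, still not uniform .

no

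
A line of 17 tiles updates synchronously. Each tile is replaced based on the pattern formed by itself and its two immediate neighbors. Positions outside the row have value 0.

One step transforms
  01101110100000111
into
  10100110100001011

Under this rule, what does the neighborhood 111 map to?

1

At position 5 the neighborhood is 111; the next row has 1 there.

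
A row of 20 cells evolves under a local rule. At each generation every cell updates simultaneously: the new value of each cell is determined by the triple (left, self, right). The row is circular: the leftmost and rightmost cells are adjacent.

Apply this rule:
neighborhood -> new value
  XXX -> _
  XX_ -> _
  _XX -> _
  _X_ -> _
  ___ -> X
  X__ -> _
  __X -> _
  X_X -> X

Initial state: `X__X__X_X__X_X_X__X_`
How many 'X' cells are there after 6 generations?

14

_______X____X_X____X
_XXXXX___XX__X__XX__
_______X___________X
_XXXXX___XXXXXXXXX__
_______X___________X  (repeats generation 3; period 2)
generation 6: _XXXXX___XXXXXXXXX__
count of X: 14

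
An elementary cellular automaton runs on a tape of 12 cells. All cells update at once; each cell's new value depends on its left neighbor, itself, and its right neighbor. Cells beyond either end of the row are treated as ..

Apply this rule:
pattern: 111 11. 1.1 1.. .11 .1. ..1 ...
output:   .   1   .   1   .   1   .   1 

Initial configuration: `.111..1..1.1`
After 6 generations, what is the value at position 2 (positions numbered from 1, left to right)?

.

...11.11.1.1
11..1..1.1.1
.11.11.1.1.1
..1..1.1.1.1
1.11.1.1.1.1
1..1.1.1.1.1
position 2 holds .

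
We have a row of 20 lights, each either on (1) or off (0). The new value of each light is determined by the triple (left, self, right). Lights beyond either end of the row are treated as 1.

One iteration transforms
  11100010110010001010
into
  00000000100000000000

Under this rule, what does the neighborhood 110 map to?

0

At position 2 the neighborhood is 110; the next row has 0 there.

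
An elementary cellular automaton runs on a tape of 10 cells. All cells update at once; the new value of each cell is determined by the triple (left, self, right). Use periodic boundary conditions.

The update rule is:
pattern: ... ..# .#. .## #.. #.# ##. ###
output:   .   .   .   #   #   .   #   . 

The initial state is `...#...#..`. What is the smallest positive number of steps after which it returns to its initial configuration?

....#...#.
.....#...#
#.....#...
.#.....#..
..#.....#.
...#.....#
#...#.....
.#...#....
..#...#...
...#...#..

10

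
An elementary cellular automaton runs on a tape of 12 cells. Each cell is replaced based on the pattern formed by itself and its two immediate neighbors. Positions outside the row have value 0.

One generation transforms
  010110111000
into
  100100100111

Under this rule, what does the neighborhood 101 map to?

0

At position 2 the neighborhood is 101; the next row has 0 there.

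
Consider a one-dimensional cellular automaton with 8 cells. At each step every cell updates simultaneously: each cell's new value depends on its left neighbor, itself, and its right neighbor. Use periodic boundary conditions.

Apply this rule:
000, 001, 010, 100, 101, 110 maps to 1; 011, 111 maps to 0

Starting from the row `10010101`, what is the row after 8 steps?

00011000

11111110
00000011
11111101
00000110
11111011
00001100
11110111
00011000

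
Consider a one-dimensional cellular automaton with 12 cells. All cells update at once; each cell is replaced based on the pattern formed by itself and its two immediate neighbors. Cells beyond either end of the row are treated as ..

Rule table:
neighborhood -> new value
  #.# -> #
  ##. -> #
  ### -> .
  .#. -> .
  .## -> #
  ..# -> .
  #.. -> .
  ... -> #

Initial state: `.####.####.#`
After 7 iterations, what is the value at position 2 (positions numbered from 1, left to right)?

#

.#..###..##.
....#.#..##.
###..#...##.
#.#....#.##.
.#..##..###.
....##..#.#.
###.##...#..
position 2 holds #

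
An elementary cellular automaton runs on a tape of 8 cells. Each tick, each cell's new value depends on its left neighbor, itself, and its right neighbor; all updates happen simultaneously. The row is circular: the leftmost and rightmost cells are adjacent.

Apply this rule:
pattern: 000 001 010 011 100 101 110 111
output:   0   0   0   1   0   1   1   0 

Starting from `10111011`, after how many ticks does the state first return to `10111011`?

11101110
10111011

2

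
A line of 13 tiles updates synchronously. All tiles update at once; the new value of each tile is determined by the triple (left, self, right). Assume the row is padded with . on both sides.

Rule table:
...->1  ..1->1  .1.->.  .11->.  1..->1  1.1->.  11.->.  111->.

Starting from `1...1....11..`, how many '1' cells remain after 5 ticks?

10

tick 1: .111.1111..11
tick 2: 1........11..
tick 3: .11111111..11
tick 4: 1........11..  (repeats tick 2; period 2)
tick 5: .11111111..11
count of 1: 10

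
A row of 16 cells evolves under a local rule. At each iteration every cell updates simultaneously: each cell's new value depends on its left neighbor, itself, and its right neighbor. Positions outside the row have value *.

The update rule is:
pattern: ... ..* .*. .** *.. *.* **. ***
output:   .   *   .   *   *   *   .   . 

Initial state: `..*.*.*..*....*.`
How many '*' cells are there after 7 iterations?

**.*.*.**.*..*.*
..*.*.**.*.**.**
**.*.**.*.**.**.
..*.**.*.**.**.*
**.**.*.**.**.**
..**.*.**.**.**.
***.*.**.**.**.*
count of *: 11

11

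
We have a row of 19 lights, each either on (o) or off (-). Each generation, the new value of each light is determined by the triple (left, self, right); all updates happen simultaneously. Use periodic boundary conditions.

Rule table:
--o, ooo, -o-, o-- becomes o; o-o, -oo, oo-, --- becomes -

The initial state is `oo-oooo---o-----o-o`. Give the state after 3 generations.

o---oo-o-ooo---oo--
oo-o---o--o-o-o--oo
o--oo-ooooo-o-ooo-o

o--oo-ooooo-o-ooo-o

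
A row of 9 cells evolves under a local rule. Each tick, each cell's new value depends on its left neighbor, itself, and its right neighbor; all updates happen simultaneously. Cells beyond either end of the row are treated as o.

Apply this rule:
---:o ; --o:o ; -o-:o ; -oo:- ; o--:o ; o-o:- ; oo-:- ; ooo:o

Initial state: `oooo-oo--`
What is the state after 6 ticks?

ooo----oo
oo-oooo-o
o---oo---
-ooo--ooo
--o-oo-oo
ooo-----o

ooo-----o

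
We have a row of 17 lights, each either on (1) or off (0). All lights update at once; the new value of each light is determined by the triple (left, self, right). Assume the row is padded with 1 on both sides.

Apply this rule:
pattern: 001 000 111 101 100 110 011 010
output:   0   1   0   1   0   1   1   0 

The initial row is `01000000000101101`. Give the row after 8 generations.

10011111110011111
10010000010010000
10000111000000110
10110101011110111
11111010110011100
00001101110010100
01101111010001000
11111001100100010

11111001100100010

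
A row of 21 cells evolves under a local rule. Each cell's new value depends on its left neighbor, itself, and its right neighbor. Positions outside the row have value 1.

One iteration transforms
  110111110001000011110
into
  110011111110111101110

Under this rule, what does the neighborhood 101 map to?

At position 2 the neighborhood is 101; the next row has 0 there.

0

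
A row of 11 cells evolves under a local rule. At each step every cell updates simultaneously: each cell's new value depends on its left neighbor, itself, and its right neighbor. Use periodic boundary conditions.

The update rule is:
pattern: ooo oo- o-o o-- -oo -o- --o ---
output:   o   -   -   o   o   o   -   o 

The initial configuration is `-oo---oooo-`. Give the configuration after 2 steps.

-o-oo-ooo-o
-o-o--oo--o

-o-o--oo--o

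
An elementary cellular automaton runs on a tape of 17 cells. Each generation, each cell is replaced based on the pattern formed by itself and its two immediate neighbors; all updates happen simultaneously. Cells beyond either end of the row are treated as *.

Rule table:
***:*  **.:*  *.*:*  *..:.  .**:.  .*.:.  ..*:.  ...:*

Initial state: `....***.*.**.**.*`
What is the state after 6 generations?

.**..***.*.**.**.
*.*...***.*.**.**
**..*..***.*.**.*
**......***.*.**.
**.****..***.*.**
***.***...***.*.*

***.***...***.*.*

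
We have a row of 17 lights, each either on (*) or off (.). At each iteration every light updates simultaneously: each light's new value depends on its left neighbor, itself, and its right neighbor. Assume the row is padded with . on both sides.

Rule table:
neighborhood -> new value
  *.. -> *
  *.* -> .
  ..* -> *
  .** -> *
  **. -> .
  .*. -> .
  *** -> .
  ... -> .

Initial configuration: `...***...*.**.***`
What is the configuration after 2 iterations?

.**.**...**.**.*.

iteration 1: ..**..*.*..*..*..
iteration 2: .**.**...**.**.*.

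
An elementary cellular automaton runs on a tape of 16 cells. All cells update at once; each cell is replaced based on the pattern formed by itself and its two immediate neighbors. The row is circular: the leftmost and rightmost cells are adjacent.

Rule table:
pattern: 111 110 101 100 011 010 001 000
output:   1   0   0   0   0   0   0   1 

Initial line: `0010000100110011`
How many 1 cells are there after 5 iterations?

12

0000110000000000
1110000111111111
1100110011111111
1000000001111111
0011111100111111
count of 1: 12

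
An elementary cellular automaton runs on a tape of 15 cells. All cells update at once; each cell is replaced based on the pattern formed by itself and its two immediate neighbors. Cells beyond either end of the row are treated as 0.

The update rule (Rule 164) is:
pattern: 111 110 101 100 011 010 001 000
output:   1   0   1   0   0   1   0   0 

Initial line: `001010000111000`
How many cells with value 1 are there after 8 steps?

2

001110000010000
000100000010000
000100000010000  (fixed point — unchanged through step 8)
count of 1: 2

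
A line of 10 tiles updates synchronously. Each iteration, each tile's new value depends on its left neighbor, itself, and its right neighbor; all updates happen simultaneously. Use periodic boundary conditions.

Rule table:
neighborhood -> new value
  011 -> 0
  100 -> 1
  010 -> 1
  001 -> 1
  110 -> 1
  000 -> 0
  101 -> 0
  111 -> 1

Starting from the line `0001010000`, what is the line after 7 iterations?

0011011000
0101001100
1101110110
0100110010
1111011111
1111001111
1111110111

1111110111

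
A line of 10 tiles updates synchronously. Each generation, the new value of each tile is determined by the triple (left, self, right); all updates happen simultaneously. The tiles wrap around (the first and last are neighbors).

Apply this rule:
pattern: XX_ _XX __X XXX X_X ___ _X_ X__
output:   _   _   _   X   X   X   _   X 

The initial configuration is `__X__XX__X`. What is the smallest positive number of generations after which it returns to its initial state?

X__X___X__
_X__XX__X_
__X___X__X
X__XX__X__
_X___X__X_
__XX__X__X
X___X__X__
_XX__X__X_
___X__X__X
XX__X__X__
__X__X__X_
X__X__X__X
_X__X__X__
__X__X__XX
X__X__X___
_X__X__XX_
__X__X___X
X__X__XX__
_X__X___X_
__X__XX__X

20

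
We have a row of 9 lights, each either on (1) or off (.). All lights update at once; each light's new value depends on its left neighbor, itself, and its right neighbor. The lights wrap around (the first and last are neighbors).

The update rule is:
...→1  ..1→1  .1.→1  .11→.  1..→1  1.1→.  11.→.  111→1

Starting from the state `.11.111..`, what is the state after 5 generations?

...11111.

1....1.11
.11111..1
..111.111
11.1...1.
...11111.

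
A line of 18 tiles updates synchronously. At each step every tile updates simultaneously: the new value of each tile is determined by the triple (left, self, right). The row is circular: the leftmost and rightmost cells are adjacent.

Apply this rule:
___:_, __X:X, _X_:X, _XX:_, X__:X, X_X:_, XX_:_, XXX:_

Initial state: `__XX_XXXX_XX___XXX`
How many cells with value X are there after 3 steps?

step 1: XX__________X_X___
step 2: __X________XX_XX_X
step 3: XXXX______X______X
count of X: 6

6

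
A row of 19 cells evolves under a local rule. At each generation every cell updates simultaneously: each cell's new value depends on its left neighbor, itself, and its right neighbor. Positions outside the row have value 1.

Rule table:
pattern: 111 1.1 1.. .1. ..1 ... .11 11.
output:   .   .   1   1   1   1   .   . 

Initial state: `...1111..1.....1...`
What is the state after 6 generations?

...1111............

111....111111111111
...1111............
111....111111111111  (repeats generation 1; period 2)
generation 6: ...1111............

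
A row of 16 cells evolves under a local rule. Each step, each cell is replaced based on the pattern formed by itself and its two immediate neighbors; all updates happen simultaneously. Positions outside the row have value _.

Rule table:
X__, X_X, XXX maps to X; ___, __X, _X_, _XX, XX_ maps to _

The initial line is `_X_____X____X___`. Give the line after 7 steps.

__X_____X____X__
___X_____X____X_
____X_____X____X
_____X_____X____
______X_____X___
_______X_____X__
________X_____X_

________X_____X_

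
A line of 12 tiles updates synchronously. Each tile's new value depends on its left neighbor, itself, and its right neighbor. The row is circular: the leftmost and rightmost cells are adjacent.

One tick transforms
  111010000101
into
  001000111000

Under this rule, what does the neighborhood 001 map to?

1

At position 8 the neighborhood is 001; the next row has 1 there.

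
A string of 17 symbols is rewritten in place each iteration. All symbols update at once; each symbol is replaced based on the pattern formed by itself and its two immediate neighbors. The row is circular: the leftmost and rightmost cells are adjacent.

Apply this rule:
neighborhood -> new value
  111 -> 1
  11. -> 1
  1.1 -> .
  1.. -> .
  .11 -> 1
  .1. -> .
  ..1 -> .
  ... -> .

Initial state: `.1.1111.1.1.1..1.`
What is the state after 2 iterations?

iteration 1: ...1111..........
iteration 2: ...1111..........

...1111..........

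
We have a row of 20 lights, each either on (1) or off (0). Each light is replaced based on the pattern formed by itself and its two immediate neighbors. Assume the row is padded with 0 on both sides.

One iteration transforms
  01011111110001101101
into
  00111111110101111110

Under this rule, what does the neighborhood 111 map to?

1

At position 4 the neighborhood is 111; the next row has 1 there.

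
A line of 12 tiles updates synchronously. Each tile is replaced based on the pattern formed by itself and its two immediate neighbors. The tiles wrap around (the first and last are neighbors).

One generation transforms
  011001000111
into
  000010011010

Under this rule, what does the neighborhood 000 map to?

At position 7 the neighborhood is 000; the next row has 1 there.

1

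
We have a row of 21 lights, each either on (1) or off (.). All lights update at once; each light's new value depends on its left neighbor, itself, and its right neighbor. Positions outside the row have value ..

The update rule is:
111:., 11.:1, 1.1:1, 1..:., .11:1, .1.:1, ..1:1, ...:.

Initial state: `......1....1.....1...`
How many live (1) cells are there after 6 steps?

8

.....11...11....11...
....111..111...111...
...11.1.11.1..11.1...
..1111111111.11111...
.11........111...1...
111.......11.1..11...
count of 1: 8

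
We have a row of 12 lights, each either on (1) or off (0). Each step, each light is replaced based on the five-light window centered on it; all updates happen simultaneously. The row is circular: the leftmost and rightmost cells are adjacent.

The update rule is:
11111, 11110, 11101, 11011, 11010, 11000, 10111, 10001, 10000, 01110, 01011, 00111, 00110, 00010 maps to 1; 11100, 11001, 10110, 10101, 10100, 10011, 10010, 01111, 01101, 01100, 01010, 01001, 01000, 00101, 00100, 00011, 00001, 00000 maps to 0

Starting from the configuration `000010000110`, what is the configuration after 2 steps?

100100100101
000000000010

000000000010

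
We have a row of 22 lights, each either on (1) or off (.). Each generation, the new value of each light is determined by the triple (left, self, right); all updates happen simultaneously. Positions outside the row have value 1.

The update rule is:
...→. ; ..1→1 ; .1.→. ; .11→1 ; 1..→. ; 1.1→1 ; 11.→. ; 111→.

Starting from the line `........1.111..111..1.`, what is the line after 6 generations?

..1.11...11...1.11.11.

.......1.11...11...1.1
......1.11...11...1.11
.....1.11...11...1.11.
....1.11...11...1.11.1
...1.11...11...1.11.11
..1.11...11...1.11.11.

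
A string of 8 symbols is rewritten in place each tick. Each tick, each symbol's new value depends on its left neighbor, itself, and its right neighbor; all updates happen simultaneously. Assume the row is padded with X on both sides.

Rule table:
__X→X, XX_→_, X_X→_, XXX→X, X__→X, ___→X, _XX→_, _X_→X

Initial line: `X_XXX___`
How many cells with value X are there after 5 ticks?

tick 1: ___X_XXX
tick 2: XXXX__XX
tick 3: XXX_XX_X
tick 4: XX______
tick 5: X_XXXXXX
count of X: 7

7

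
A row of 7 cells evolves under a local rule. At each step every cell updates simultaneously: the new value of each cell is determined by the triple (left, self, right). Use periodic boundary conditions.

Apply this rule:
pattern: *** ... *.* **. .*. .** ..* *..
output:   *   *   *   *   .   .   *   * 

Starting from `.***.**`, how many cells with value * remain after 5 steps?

*.***.*
**.***.
.**.***
*.**.**
**.**.*
count of *: 5

5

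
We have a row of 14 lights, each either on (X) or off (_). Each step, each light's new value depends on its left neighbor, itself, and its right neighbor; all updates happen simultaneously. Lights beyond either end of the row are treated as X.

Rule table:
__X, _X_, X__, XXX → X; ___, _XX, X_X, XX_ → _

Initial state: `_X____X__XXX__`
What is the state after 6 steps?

_XX__XXXX_X_XX
___XX_XX__X__X
X_X_____XXXXX_
__XX___X_XXX__
XX__X_XX__X_XX
X_XXX___XXX__X

X_XXX___XXX__X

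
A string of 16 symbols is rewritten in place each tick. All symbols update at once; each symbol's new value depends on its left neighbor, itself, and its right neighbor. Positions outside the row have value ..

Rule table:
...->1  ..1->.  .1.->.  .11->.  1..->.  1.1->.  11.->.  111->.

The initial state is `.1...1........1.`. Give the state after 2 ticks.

11...1........11

...1...111111...
11...1........11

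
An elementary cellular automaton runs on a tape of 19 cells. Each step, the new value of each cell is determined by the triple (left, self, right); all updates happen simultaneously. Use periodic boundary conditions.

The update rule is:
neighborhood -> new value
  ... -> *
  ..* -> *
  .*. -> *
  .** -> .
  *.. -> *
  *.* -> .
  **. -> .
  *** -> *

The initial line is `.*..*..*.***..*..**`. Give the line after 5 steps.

.*******..*.*****..
*.*****.***..***.**
...***...*.**.*...*
***.*.****....*****
**..*..**.****.****

**..*..**.****.****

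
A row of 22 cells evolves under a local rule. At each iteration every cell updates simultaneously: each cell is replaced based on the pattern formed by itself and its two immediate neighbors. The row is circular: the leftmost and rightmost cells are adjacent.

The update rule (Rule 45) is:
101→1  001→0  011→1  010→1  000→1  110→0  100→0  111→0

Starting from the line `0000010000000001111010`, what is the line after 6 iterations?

1111010111111101000110
1000111100000011010101
0010100001111010111111
0011101101000111100000
1010011011010100001111
0110010110111101101000

0110010110111101101000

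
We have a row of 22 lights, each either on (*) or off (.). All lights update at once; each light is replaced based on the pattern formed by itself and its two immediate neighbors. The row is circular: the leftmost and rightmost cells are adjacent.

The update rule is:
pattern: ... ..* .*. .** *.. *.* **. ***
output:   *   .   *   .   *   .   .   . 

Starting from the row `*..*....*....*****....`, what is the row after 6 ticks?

..........*****.......

**.****.****......***.
............*****.....
***********......*****
...........*****......
**********......******
..........*****.......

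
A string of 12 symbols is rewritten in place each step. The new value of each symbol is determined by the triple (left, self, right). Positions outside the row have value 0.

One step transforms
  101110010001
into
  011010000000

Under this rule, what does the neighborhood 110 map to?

At position 4 the neighborhood is 110; the next row has 1 there.

1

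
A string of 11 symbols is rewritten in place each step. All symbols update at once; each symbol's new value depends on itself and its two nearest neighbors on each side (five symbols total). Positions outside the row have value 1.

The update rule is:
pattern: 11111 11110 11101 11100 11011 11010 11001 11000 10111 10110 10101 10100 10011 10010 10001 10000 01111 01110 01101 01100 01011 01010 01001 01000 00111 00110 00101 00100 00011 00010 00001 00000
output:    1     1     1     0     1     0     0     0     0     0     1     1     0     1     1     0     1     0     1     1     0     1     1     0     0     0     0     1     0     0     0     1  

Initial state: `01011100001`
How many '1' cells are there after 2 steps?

6

01000000000
01001111100
count of 1: 6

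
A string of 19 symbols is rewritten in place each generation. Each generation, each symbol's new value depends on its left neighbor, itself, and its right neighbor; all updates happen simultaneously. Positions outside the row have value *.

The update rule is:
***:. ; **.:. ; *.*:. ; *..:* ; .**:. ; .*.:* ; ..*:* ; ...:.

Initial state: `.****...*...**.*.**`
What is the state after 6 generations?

.....*.***.*...*...
*...**.....**.***.*
.*.*..*...*........
.*.*****.***......*
.*..........*....*.
.**........***..**.

.**........***..**.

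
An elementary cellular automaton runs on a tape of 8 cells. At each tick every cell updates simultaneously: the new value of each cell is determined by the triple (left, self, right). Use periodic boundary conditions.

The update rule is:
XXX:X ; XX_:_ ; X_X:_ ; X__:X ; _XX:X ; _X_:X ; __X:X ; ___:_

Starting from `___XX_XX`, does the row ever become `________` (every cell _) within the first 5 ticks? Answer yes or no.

X_XX__X_
X_X_XXX_
X_X_XX__
X_X_X_XX
__X_X_XX
tick 5 is __X_X_XX, still not uniform _

no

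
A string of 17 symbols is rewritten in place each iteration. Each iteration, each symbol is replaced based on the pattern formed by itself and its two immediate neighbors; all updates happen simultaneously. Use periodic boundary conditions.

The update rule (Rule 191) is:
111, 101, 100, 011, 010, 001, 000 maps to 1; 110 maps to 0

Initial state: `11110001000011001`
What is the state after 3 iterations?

10111111111011111

11101111111110111
11011111111101111
10111111111011111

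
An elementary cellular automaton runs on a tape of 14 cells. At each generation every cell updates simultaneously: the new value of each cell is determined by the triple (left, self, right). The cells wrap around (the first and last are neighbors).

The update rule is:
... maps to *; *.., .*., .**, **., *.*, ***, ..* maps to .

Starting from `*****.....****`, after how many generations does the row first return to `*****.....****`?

2

......***.....
*****.....****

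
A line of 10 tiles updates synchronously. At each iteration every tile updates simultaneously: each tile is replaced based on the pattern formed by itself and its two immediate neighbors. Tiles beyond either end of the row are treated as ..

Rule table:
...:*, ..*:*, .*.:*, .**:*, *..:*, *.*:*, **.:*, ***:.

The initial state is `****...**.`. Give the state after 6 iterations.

****.....*

*..*******
****.....*
*..*******  (repeats iteration 1; period 2)
iteration 6: ****.....*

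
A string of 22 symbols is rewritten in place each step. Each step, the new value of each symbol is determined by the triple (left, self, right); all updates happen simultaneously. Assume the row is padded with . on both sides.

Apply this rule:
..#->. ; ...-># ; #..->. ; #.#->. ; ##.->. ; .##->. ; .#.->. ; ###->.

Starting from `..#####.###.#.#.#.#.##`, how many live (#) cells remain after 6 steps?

20

#.....................
..####################
#.....................  (repeats step 1; period 2)
step 6: ..####################
count of #: 20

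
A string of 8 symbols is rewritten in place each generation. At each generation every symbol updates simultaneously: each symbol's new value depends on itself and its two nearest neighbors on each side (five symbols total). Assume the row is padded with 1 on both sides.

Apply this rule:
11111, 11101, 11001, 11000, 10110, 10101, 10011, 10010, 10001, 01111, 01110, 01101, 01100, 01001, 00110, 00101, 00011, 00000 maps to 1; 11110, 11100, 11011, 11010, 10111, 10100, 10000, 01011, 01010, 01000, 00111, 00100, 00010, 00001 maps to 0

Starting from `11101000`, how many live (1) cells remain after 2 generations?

4

10100011
10001101
count of 1: 4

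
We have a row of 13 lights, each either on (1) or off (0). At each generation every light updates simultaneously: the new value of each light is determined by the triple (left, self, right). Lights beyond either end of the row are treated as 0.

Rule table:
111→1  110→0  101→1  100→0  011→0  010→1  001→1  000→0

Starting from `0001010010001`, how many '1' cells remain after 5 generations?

0011110110011
0101101000100
1110011001100
0100100010000
1101100110000
count of 1: 6

6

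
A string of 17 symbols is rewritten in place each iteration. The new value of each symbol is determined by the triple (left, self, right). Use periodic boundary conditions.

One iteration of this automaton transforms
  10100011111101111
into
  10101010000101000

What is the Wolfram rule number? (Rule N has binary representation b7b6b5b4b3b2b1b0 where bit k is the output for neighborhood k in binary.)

position 7: 111 → 0  (bit 7 = 0)
position 0: 110 → 1  (bit 6 = 1)
position 1: 101 → 0  (bit 5 = 0)
position 3: 100 → 0  (bit 4 = 0)
position 6: 011 → 1  (bit 3 = 1)
position 2: 010 → 1  (bit 2 = 1)
position 5: 001 → 0  (bit 1 = 0)
position 4: 000 → 1  (bit 0 = 1)
bits b7..b0 = 01001101 = 77

77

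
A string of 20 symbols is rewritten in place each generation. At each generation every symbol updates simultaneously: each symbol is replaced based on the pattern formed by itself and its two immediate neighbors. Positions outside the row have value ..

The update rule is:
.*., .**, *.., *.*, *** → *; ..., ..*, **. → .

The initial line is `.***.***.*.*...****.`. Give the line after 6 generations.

.*.*****.****.**.**.

.**.***.*****..***.*
.*.***.*****.*.**.**
.****.*****.****.**.
.***.*****.****.**.*
.**.*****.****.**.**
.*.*****.****.**.**.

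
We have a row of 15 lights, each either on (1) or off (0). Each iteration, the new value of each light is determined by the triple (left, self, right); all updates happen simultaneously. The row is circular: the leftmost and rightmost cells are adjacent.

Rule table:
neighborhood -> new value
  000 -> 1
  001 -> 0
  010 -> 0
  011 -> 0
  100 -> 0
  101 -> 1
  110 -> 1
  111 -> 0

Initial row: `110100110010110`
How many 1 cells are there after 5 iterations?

5

011000010001011
101011000100101
110101010000010
011010100111001
101101000001000
count of 1: 5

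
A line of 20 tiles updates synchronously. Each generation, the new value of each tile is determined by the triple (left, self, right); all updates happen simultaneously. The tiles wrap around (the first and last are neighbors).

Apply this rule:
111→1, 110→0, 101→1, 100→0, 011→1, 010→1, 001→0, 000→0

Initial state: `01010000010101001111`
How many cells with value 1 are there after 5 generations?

generation 1: 11110000011111001110
generation 2: 11100000011110001101
generation 3: 11000000011100001011
generation 4: 10000000011000001111
generation 5: 00000000010000001111
count of 1: 5

5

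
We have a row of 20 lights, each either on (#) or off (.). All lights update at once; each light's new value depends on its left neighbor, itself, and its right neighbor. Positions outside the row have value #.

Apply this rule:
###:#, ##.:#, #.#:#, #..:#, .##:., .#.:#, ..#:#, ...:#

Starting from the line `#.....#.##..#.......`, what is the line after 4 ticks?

########.###########
#########.##########
##########.#########
###########.########

###########.########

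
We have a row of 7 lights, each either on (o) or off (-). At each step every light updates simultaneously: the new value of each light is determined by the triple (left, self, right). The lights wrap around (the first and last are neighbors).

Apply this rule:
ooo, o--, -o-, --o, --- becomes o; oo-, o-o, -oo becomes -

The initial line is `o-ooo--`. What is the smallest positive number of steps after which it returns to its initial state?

7

step 1: o--o-oo
step 2: -ooo--o
step 3: --o-ooo
step 4: ooo--o-
step 5: -o-ooo-
step 6: oo--o-o
step 7: o-ooo--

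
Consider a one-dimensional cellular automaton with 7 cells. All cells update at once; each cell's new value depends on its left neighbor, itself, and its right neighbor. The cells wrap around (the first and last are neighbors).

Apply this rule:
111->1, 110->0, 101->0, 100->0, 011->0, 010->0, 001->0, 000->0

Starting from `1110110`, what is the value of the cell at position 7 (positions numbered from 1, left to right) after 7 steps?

0100000
0000000
0000000  (fixed point — unchanged through step 7)
position 7 holds 0

0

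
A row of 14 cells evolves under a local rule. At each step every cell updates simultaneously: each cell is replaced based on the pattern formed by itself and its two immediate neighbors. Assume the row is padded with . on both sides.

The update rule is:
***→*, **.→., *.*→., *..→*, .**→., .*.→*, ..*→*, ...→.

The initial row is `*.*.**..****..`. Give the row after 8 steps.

..**.**...*..*

*.*...**.**.*.
*.**.*......**
*....**....*..
**..*..*..***.
..********.*.*
.*.******..*.*
**..****.***.*
..**.**...*..*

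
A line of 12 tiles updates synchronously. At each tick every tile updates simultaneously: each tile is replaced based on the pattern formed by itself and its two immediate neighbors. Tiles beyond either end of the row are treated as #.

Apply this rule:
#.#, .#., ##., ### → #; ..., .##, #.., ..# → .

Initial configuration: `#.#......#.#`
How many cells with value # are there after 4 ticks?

###......##.
###.......##
###........#
###.........
count of #: 3

3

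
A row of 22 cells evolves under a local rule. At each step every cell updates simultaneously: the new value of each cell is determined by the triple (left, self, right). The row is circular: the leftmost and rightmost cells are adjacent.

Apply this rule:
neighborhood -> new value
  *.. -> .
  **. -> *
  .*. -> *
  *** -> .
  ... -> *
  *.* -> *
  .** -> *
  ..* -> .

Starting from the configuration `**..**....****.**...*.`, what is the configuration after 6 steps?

.*..*.***.*..*..*...*.

**..**.**.*..****.*.**
.*..*******..*..*****.
.*..*.....*..*..*...*.
.*..*.***.*..*..*.*.*.
.*..***.***..*..*****.
.*..*.***.*..*..*...*.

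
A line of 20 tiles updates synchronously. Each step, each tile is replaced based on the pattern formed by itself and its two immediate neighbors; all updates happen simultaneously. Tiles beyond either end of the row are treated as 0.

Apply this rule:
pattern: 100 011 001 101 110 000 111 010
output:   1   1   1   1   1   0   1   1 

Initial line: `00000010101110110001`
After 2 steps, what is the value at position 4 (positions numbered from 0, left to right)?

00000111111111111011
00001111111111111111
position 4 holds 1

1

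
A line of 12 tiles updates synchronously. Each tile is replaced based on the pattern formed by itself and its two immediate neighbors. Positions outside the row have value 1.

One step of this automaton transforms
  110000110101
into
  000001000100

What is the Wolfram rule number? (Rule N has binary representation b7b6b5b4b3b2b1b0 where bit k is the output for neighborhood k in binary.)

position 0: 111 → 0  (bit 7 = 0)
position 1: 110 → 0  (bit 6 = 0)
position 8: 101 → 0  (bit 5 = 0)
position 2: 100 → 0  (bit 4 = 0)
position 6: 011 → 0  (bit 3 = 0)
position 9: 010 → 1  (bit 2 = 1)
position 5: 001 → 1  (bit 1 = 1)
position 3: 000 → 0  (bit 0 = 0)
bits b7..b0 = 00000110 = 6

6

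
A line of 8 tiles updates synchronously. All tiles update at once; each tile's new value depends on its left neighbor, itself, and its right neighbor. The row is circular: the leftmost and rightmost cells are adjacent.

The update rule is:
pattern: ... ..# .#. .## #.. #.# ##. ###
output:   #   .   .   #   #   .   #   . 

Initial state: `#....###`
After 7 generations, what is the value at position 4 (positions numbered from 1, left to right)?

#

####.#..
#..#..#.
.#..#...
..#..###
#..#.#.#
##.....#
.#####.#
position 4 holds #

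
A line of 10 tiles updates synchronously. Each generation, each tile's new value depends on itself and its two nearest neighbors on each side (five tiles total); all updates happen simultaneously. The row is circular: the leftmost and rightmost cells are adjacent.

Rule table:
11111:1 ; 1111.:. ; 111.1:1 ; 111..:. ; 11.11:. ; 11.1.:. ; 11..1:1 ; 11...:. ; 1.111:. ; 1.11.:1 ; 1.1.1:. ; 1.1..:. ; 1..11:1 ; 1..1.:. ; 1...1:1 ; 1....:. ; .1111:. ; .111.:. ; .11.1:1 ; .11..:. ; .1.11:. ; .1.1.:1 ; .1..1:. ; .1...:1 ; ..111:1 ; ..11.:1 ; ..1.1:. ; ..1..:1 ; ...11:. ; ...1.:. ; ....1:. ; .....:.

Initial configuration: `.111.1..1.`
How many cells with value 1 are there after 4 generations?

generation 1: 11.1....1.
generation 2: 11..1.....
generation 3: 1.1.11....
generation 4: .1..1.....
count of 1: 2

2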